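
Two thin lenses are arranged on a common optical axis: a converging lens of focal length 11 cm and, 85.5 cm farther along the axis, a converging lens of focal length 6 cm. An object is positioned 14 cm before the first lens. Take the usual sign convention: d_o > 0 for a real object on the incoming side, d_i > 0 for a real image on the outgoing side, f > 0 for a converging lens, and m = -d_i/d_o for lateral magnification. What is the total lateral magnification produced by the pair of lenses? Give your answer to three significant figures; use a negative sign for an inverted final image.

0.781

Applying the thin-lens equation to the first lens, 1/11 = 1/14 + 1/d_i1, which gives d_i1 = 51.333 cm.
Its lateral magnification is m_1 = -d_i1/d_o1 = -(51.333)/14 = -3.6667.
The intermediate image is 51.333 cm to the right of lens 1, so d_o2 = L - d_i1 = 85.5 - 51.333 = 34.167 cm.
Applying the thin-lens equation again with f_2 = 6 cm and d_o2 = 34.167 cm gives d_i2 = 7.278 cm.
m_2 = -(7.278)/(34.167) = -0.2130.
Overall magnification: m = m_1 m_2 = 0.7811.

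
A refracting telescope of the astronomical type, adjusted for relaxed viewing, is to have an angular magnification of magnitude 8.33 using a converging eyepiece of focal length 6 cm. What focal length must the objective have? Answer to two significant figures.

|M| = f_obj/|f_eye|, so f_obj = |M| x |f_eye| = 8.33 x 6 = 49.980 cm.

50 cm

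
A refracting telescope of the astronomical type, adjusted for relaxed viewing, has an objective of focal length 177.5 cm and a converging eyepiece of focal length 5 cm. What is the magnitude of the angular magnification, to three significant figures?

35.5

|M| = f_obj/|f_eye| = 177.5/5 = 35.500.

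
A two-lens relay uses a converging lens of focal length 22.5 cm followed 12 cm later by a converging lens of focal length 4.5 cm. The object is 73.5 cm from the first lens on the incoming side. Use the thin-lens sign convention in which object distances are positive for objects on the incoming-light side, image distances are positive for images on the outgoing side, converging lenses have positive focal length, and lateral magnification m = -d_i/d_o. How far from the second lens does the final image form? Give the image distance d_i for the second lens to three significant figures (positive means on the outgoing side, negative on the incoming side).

3.69 cm

Lens 1: 1/d_i1 = 1/f_1 - 1/d_o1 = 1/22.5 - 1/73.5 = 0.03084 cm^-1, so d_i1 = 32.426 cm.
This image would form 32.426 cm past lens 1, i.e. 20.426 cm beyond lens 2, so it is a virtual object for lens 2: d_o2 = 12 - 32.426 = -20.426 cm.
Lens 2: 1/d_i2 = 1/f_2 - 1/d_o2 = 1/4.5 - 1/(-20.426) = 0.27118 cm^-1, so d_i2 = 3.688 cm.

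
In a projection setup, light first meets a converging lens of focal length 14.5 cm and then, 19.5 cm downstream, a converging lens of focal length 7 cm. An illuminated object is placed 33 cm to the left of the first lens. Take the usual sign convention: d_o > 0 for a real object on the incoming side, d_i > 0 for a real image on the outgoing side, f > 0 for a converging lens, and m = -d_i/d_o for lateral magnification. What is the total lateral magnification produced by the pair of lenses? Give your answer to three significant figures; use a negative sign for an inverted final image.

First lens: d_i1 = 1/(1/14.5 - 1/33) = 25.865 cm.
m_1 = -(25.865)/33 = -0.7838.
This image would form 25.865 cm past lens 1, i.e. 6.365 cm beyond lens 2, so it is a virtual object for lens 2: d_o2 = 19.5 - 25.865 = -6.365 cm.
Second lens: d_i2 = 1/(1/7 - 1/(-6.365)) = 3.334 cm.
m_2 = -(3.334)/(-6.365) = 0.5238.
Overall magnification: m = m_1 m_2 = -0.4105.

-0.411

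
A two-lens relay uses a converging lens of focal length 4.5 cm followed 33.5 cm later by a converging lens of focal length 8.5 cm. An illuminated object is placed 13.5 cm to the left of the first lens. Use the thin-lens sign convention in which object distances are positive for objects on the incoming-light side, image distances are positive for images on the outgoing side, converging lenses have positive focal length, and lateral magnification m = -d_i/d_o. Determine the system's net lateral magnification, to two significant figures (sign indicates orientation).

0.23

First lens: d_i1 = 1/(1/4.5 - 1/13.5) = 6.750 cm.
m_1 = -(6.750)/13.5 = -0.5000.
Object distance for lens 2: d_o2 = 33.5 - 6.750 = 26.750 cm.
Second lens: d_i2 = 1/(1/8.5 - 1/(26.750)) = 12.459 cm.
m_2 = -(12.459)/(26.750) = -0.4658.
Overall magnification: m = m_1 m_2 = 0.2329.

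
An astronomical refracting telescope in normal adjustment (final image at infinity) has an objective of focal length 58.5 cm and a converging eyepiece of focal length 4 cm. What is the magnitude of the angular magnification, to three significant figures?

14.6

|M| = f_obj/|f_eye| = 58.5/4 = 14.625.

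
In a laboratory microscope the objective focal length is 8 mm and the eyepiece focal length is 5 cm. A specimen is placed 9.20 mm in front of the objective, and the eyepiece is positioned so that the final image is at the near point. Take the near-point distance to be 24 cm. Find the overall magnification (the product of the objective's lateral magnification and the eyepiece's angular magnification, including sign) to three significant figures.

-38.7

Convert to cm: f_obj = 8 mm = 0.8 cm; d_o = 9.20 mm = 0.92 cm.
Objective: 1/d_i = 1/f_obj - 1/d_o = 1/0.8 - 1/0.92 = 0.16304 cm^-1, so d_i = 6.133 cm.
m_obj = -d_i/d_o = -6.133/0.92 = -6.667.
Eyepiece angular magnification (image at near point): M_eye = 1 + D/f_e = 1 + 24/5 = 5.800.
Overall M = m_obj x M_eye = (-6.667)(5.800) = -38.67.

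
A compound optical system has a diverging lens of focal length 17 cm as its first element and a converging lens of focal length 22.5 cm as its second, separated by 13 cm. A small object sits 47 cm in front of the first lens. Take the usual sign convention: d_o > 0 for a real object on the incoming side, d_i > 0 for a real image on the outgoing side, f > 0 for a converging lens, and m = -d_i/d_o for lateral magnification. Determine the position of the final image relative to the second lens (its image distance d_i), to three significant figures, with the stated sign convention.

192 cm

Applying the thin-lens equation to the first lens, 1/(-17) = 1/47 + 1/d_i1, which gives d_i1 = -12.484 cm.
The intermediate image is virtual, 12.484 cm to the left of lens 1, so d_o2 = L - d_i1 = 13 - (-12.484) = 25.484 cm.
Applying the thin-lens equation again with f_2 = 22.5 cm and d_o2 = 25.484 cm gives d_i2 = 192.134 cm.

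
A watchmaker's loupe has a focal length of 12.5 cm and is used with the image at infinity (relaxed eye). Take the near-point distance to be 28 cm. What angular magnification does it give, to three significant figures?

2.24

M = D/f = 28/12.5 = 2.240.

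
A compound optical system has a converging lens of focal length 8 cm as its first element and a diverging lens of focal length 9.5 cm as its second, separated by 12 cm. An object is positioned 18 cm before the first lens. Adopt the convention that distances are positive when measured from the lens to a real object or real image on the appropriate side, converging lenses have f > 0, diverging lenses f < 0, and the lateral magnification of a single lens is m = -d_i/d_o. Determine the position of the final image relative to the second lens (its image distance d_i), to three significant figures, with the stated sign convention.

Applying the thin-lens equation to the first lens, 1/8 = 1/18 + 1/d_i1, which gives d_i1 = 14.400 cm.
This image would form 14.400 cm past lens 1, i.e. 2.400 cm beyond lens 2, so it is a virtual object for lens 2: d_o2 = 12 - 14.400 = -2.400 cm.
Applying the thin-lens equation again with f_2 = -9.5 cm and d_o2 = -2.400 cm gives d_i2 = 3.211 cm.

3.21 cm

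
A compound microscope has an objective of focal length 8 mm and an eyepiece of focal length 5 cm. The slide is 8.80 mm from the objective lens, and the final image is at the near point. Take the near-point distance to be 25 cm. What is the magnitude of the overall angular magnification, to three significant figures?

Convert to cm: f_obj = 8 mm = 0.8 cm; d_o = 8.80 mm = 0.88 cm.
Objective: 1/d_i = 1/f_obj - 1/d_o = 1/0.8 - 1/0.88 = 0.11364 cm^-1, so d_i = 8.800 cm.
m_obj = -d_i/d_o = -8.800/0.88 = -10.000.
Eyepiece angular magnification (image at near point): M_eye = 1 + D/f_e = 1 + 25/5 = 6.000.
Overall M = m_obj x M_eye = (-10.000)(6.000) = -60.00.
|M| = 60.00.

60.0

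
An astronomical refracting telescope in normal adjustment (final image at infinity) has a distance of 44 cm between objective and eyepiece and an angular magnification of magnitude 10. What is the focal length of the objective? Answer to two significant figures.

40 cm

In normal adjustment the tube length equals f_obj + f_eye and |M| = f_obj/f_eye.
So f_obj = 10 f_eye and 10 f_eye + f_eye = 44 cm, giving f_eye = 44/11 = 4.000 cm and f_obj = 40.000 cm.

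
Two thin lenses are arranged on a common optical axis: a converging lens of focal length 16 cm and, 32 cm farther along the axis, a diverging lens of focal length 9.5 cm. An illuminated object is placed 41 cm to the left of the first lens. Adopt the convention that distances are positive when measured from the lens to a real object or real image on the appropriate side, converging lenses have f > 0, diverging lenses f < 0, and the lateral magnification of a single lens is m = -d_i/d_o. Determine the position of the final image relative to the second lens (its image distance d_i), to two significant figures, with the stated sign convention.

Lens 1: 1/d_i1 = 1/f_1 - 1/d_o1 = 1/16 - 1/41 = 0.03811 cm^-1, so d_i1 = 26.240 cm.
That image sits 5.760 cm in front of the second lens, so d_o2 = 5.760 cm.
Lens 2: 1/d_i2 = 1/f_2 - 1/d_o2 = 1/(-9.5) - 1/(5.760) = -0.27887 cm^-1, so d_i2 = -3.586 cm.

-3.6 cm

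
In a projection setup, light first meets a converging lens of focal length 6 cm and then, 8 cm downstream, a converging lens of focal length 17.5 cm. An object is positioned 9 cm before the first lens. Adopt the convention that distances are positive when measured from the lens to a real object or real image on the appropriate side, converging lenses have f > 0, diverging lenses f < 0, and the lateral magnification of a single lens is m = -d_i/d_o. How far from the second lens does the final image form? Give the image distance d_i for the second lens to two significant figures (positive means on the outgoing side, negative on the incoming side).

6.4 cm

First lens: d_i1 = 1/(1/6 - 1/9) = 18.000 cm.
Since 18.000 cm > 8 cm, the first image lies past the second lens and serves as a virtual object: d_o2 = L - d_i1 = -10.000 cm.
Second lens: d_i2 = 1/(1/17.5 - 1/(-10.000)) = 6.364 cm.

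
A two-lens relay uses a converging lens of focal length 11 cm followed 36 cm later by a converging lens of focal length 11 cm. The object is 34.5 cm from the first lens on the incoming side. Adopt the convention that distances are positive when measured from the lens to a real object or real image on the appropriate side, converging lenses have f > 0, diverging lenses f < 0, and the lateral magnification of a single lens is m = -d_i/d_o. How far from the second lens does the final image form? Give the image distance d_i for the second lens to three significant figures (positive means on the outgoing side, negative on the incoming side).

24.7 cm

Lens 1: 1/d_i1 = 1/f_1 - 1/d_o1 = 1/11 - 1/34.5 = 0.06192 cm^-1, so d_i1 = 16.149 cm.
Object distance for lens 2: d_o2 = 36 - 16.149 = 19.851 cm.
Lens 2: 1/d_i2 = 1/f_2 - 1/d_o2 = 1/11 - 1/(19.851) = 0.04053 cm^-1, so d_i2 = 24.671 cm.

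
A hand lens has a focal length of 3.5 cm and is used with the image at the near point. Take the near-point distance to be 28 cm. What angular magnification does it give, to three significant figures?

9.00

M = 1 + D/f = 1 + 28/3.5 = 9.000.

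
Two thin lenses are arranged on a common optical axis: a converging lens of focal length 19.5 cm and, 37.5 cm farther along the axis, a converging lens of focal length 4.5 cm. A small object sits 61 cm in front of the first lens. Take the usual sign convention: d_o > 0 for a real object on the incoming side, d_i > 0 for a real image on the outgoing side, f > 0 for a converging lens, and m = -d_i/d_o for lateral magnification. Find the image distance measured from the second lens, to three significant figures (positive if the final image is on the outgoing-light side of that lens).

9.17 cm

Applying the thin-lens equation to the first lens, 1/19.5 = 1/61 + 1/d_i1, which gives d_i1 = 28.663 cm.
The intermediate image is 28.663 cm to the right of lens 1, so d_o2 = L - d_i1 = 37.5 - 28.663 = 8.837 cm.
Applying the thin-lens equation again with f_2 = 4.5 cm and d_o2 = 8.837 cm gives d_i2 = 9.169 cm.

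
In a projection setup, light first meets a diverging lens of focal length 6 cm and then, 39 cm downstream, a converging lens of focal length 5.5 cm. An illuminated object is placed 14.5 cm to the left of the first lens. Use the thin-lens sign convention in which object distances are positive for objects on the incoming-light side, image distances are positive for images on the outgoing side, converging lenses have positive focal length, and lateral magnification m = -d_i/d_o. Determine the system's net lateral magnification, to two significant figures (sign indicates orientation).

-0.043

Lens 1: 1/d_i1 = 1/f_1 - 1/d_o1 = 1/(-6) - 1/14.5 = -0.23563 cm^-1, so d_i1 = -4.244 cm.
m_1 = -(-4.244)/14.5 = 0.2927.
The intermediate image is virtual, 4.244 cm to the left of lens 1, so d_o2 = L - d_i1 = 39 - (-4.244) = 43.244 cm.
Lens 2: 1/d_i2 = 1/f_2 - 1/d_o2 = 1/5.5 - 1/(43.244) = 0.15869 cm^-1, so d_i2 = 6.301 cm.
m_2 = -(6.301)/(43.244) = -0.1457.
Total m = m_1 x m_2 = (0.2927)(-0.1457) = -0.0426.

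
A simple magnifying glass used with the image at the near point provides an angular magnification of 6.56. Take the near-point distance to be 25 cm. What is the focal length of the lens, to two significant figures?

4.5 cm

For the image at the near point, M = 1 + D/f.
f = D/(M - 1) = 25/(6.56 - 1) = 4.496 cm.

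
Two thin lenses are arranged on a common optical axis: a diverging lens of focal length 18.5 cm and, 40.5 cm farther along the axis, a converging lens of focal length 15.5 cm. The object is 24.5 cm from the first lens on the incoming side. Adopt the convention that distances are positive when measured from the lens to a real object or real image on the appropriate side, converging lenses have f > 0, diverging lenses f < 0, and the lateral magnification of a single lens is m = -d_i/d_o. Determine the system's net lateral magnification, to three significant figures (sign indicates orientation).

Lens 1: 1/d_i1 = 1/f_1 - 1/d_o1 = 1/(-18.5) - 1/24.5 = -0.09487 cm^-1, so d_i1 = -10.541 cm.
m_1 = -(-10.541)/24.5 = 0.4302.
With d_i1 < 0 the first image is virtual and lies on the object side; the object distance for lens 2 is d_o2 = 40.5 - (-10.541) = 51.041 cm.
Lens 2: 1/d_i2 = 1/f_2 - 1/d_o2 = 1/15.5 - 1/(51.041) = 0.04492 cm^-1, so d_i2 = 22.260 cm.
m_2 = -(22.260)/(51.041) = -0.4361.
Overall magnification: m = m_1 m_2 = -0.1876.

-0.188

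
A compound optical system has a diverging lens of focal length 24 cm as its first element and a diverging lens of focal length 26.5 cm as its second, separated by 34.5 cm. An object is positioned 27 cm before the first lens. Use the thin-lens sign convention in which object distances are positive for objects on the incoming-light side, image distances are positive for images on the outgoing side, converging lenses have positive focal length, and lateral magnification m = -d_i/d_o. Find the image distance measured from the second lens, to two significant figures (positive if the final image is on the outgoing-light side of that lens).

-17 cm

Applying the thin-lens equation to the first lens, 1/(-24) = 1/27 + 1/d_i1, which gives d_i1 = -12.706 cm.
The intermediate image is virtual, 12.706 cm to the left of lens 1, so d_o2 = L - d_i1 = 34.5 - (-12.706) = 47.206 cm.
Applying the thin-lens equation again with f_2 = -26.5 cm and d_o2 = 47.206 cm gives d_i2 = -16.972 cm.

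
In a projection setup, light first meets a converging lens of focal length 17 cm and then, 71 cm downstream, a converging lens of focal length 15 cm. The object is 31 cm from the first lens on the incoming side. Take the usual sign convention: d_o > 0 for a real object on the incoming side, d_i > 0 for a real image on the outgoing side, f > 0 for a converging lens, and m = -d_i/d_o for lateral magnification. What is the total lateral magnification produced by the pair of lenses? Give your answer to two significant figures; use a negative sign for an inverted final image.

0.99

Lens 1: 1/d_i1 = 1/f_1 - 1/d_o1 = 1/17 - 1/31 = 0.02657 cm^-1, so d_i1 = 37.643 cm.
m_1 = -(37.643)/31 = -1.2143.
The intermediate image is 37.643 cm to the right of lens 1, so d_o2 = L - d_i1 = 71 - 37.643 = 33.357 cm.
Lens 2: 1/d_i2 = 1/f_2 - 1/d_o2 = 1/15 - 1/(33.357) = 0.03669 cm^-1, so d_i2 = 27.257 cm.
m_2 = -(27.257)/(33.357) = -0.8171.
The system's lateral magnification is m_1 m_2 = (-1.2143)(-0.8171) = 0.9922.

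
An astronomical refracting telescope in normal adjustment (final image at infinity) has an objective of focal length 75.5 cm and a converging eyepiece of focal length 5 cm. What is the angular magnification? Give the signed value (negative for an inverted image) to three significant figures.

M = -f_obj/f_eye = -75.5/(5) = -15.100.

-15.1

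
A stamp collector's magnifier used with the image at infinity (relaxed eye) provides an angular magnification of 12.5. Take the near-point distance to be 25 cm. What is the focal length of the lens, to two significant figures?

For the image at infinity, M = D/f.
f = D/M = 25/12.5 = 2.000 cm.

2.0 cm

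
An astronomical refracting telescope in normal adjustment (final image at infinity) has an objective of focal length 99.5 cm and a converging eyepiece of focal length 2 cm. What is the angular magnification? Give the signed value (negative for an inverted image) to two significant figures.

-50

M = -f_obj/f_eye = -99.5/(2) = -49.750.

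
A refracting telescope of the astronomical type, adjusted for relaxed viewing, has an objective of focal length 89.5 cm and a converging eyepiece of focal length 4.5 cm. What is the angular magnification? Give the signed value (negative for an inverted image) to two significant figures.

-20

M = -f_obj/f_eye = -89.5/(4.5) = -19.889.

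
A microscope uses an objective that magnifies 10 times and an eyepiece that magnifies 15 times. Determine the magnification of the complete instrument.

150

The overall magnification of a compound microscope is the product of the objective and eyepiece magnifications:
M = M_obj x M_eye = 10 x 15 = 150.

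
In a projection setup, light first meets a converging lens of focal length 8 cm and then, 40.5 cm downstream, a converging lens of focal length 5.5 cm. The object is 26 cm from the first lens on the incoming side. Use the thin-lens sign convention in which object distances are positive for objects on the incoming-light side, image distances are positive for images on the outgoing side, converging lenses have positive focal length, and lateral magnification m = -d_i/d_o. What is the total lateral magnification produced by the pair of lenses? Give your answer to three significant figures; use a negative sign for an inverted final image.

Lens 1: 1/d_i1 = 1/f_1 - 1/d_o1 = 1/8 - 1/26 = 0.08654 cm^-1, so d_i1 = 11.556 cm.
m_1 = -(11.556)/26 = -0.4444.
The intermediate image is 11.556 cm to the right of lens 1, so d_o2 = L - d_i1 = 40.5 - 11.556 = 28.944 cm.
Lens 2: 1/d_i2 = 1/f_2 - 1/d_o2 = 1/5.5 - 1/(28.944) = 0.14727 cm^-1, so d_i2 = 6.790 cm.
m_2 = -(6.790)/(28.944) = -0.2346.
The system's lateral magnification is m_1 m_2 = (-0.4444)(-0.2346) = 0.1043.

0.104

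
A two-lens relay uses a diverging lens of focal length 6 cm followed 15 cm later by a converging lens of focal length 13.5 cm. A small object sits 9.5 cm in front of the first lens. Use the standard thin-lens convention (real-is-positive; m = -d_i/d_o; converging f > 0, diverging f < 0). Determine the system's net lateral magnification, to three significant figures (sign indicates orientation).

-1.01

First lens: d_i1 = 1/(1/(-6) - 1/9.5) = -3.677 cm.
m_1 = -(-3.677)/9.5 = 0.3871.
With d_i1 < 0 the first image is virtual and lies on the object side; the object distance for lens 2 is d_o2 = 15 - (-3.677) = 18.677 cm.
Second lens: d_i2 = 1/(1/13.5 - 1/(18.677)) = 48.701 cm.
m_2 = -(48.701)/(18.677) = -2.6075.
Overall magnification: m = m_1 m_2 = -1.0093.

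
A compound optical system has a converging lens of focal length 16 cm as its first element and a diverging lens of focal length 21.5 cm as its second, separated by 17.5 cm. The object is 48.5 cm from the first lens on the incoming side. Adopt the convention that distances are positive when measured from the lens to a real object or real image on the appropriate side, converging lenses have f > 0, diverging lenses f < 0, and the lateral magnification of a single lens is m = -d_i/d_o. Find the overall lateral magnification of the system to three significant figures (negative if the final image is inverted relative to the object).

Applying the thin-lens equation to the first lens, 1/16 = 1/48.5 + 1/d_i1, which gives d_i1 = 23.877 cm.
Its lateral magnification is m_1 = -d_i1/d_o1 = -(23.877)/48.5 = -0.4923.
Since 23.877 cm > 17.5 cm, the first image lies past the second lens and serves as a virtual object: d_o2 = L - d_i1 = -6.377 cm.
Applying the thin-lens equation again with f_2 = -21.5 cm and d_o2 = -6.377 cm gives d_i2 = 9.066 cm.
m_2 = -(9.066)/(-6.377) = 1.4217.
Overall magnification: m = m_1 m_2 = -0.6999.

-0.700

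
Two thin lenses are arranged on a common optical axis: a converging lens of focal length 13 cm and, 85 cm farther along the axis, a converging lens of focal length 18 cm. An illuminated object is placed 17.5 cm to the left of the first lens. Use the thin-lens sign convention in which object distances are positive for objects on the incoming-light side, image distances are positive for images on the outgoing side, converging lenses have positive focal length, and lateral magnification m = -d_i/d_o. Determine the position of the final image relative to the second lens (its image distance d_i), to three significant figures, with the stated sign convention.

Lens 1: 1/d_i1 = 1/f_1 - 1/d_o1 = 1/13 - 1/17.5 = 0.01978 cm^-1, so d_i1 = 50.556 cm.
That image sits 34.444 cm in front of the second lens, so d_o2 = 34.444 cm.
Lens 2: 1/d_i2 = 1/f_2 - 1/d_o2 = 1/18 - 1/(34.444) = 0.02652 cm^-1, so d_i2 = 37.703 cm.

37.7 cm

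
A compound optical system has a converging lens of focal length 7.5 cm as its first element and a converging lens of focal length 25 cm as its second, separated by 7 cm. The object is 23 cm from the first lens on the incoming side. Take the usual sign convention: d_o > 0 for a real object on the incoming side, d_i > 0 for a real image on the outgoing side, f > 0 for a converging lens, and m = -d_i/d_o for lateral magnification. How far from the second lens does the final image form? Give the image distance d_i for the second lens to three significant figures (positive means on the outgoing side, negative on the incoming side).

Lens 1: 1/d_i1 = 1/f_1 - 1/d_o1 = 1/7.5 - 1/23 = 0.08986 cm^-1, so d_i1 = 11.129 cm.
Since 11.129 cm > 7 cm, the first image lies past the second lens and serves as a virtual object: d_o2 = L - d_i1 = -4.129 cm.
Lens 2: 1/d_i2 = 1/f_2 - 1/d_o2 = 1/25 - 1/(-4.129) = 0.28219 cm^-1, so d_i2 = 3.544 cm.

3.54 cm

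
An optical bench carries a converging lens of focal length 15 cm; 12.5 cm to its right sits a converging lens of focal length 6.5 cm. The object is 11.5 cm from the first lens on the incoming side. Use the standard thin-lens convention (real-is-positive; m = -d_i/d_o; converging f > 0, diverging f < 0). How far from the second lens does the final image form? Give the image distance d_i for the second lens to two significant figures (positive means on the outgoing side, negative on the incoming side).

7.3 cm

Lens 1: 1/d_i1 = 1/f_1 - 1/d_o1 = 1/15 - 1/11.5 = -0.02029 cm^-1, so d_i1 = -49.286 cm.
With d_i1 < 0 the first image is virtual and lies on the object side; the object distance for lens 2 is d_o2 = 12.5 - (-49.286) = 61.786 cm.
Lens 2: 1/d_i2 = 1/f_2 - 1/d_o2 = 1/6.5 - 1/(61.786) = 0.13766 cm^-1, so d_i2 = 7.264 cm.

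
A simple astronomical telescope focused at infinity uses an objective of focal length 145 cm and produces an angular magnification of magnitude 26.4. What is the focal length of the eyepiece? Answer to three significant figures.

|M| = f_obj/f_eye, so f_eye = f_obj/|M| = 145/26.4 = 5.492 cm.

5.49 cm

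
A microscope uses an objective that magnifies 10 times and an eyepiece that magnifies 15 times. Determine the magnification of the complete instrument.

The overall magnification of a compound microscope is the product of the objective and eyepiece magnifications:
M = M_obj x M_eye = 10 x 15 = 150.

150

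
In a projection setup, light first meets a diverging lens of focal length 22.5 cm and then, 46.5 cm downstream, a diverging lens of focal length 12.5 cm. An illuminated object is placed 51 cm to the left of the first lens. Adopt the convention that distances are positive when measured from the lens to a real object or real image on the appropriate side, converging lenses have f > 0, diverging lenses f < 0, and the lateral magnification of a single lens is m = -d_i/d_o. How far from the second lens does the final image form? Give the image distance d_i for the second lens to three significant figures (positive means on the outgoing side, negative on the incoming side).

-10.4 cm

Applying the thin-lens equation to the first lens, 1/(-22.5) = 1/51 + 1/d_i1, which gives d_i1 = -15.612 cm.
The intermediate image is virtual, 15.612 cm to the left of lens 1, so d_o2 = L - d_i1 = 46.5 - (-15.612) = 62.112 cm.
Applying the thin-lens equation again with f_2 = -12.5 cm and d_o2 = 62.112 cm gives d_i2 = -10.406 cm.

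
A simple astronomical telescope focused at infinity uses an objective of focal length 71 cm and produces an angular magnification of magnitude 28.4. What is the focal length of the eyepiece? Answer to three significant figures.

2.50 cm

|M| = f_obj/f_eye, so f_eye = f_obj/|M| = 71/28.4 = 2.500 cm.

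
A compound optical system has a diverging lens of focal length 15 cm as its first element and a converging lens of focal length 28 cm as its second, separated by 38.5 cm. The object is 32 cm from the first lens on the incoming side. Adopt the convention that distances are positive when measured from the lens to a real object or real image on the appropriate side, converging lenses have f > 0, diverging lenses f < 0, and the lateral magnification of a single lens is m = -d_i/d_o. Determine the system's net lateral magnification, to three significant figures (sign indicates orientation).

First lens: d_i1 = 1/(1/(-15) - 1/32) = -10.213 cm.
m_1 = -(-10.213)/32 = 0.3191.
The intermediate image is virtual, 10.213 cm to the left of lens 1, so d_o2 = L - d_i1 = 38.5 - (-10.213) = 48.713 cm.
Second lens: d_i2 = 1/(1/28 - 1/(48.713)) = 65.851 cm.
m_2 = -(65.851)/(48.713) = -1.3518.
Total m = m_1 x m_2 = (0.3191)(-1.3518) = -0.4314.

-0.431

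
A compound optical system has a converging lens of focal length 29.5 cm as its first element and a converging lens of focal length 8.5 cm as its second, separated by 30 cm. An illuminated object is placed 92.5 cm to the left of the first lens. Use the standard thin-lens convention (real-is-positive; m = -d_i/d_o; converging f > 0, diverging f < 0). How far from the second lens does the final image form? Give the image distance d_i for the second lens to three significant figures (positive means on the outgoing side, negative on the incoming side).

5.19 cm

First lens: d_i1 = 1/(1/29.5 - 1/92.5) = 43.313 cm.
This image would form 43.313 cm past lens 1, i.e. 13.313 cm beyond lens 2, so it is a virtual object for lens 2: d_o2 = 30 - 43.313 = -13.313 cm.
Second lens: d_i2 = 1/(1/8.5 - 1/(-13.313)) = 5.188 cm.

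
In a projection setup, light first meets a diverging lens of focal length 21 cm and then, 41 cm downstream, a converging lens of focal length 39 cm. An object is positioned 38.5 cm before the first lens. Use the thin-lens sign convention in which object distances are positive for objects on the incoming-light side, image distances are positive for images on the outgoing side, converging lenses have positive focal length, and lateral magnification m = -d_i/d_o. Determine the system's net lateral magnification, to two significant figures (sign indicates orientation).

Applying the thin-lens equation to the first lens, 1/(-21) = 1/38.5 + 1/d_i1, which gives d_i1 = -13.588 cm.
Its lateral magnification is m_1 = -d_i1/d_o1 = -(-13.588)/38.5 = 0.3529.
The intermediate image is virtual, 13.588 cm to the left of lens 1, so d_o2 = L - d_i1 = 41 - (-13.588) = 54.588 cm.
Applying the thin-lens equation again with f_2 = 39 cm and d_o2 = 54.588 cm gives d_i2 = 136.574 cm.
m_2 = -(136.574)/(54.588) = -2.5019.
The system's lateral magnification is m_1 m_2 = (0.3529)(-2.5019) = -0.8830.

-0.88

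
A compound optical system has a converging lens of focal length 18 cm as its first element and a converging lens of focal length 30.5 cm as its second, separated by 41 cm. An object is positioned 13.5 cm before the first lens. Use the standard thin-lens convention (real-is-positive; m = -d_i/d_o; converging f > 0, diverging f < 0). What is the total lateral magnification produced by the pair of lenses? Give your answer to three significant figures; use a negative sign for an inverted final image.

Lens 1: 1/d_i1 = 1/f_1 - 1/d_o1 = 1/18 - 1/13.5 = -0.01852 cm^-1, so d_i1 = -54.000 cm.
m_1 = -(-54.000)/13.5 = 4.0000.
With d_i1 < 0 the first image is virtual and lies on the object side; the object distance for lens 2 is d_o2 = 41 - (-54.000) = 95.000 cm.
Lens 2: 1/d_i2 = 1/f_2 - 1/d_o2 = 1/30.5 - 1/(95.000) = 0.02226 cm^-1, so d_i2 = 44.922 cm.
m_2 = -(44.922)/(95.000) = -0.4729.
Total m = m_1 x m_2 = (4.0000)(-0.4729) = -1.8915.

-1.89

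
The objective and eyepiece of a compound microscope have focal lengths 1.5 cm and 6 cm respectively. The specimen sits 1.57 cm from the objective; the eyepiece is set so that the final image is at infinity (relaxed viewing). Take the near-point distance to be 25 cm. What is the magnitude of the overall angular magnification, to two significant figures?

89

Objective: 1/d_i = 1/f_obj - 1/d_o = 1/1.5 - 1/1.57 = 0.02972 cm^-1, so d_i = 33.643 cm.
m_obj = -d_i/d_o = -33.643/1.57 = -21.429.
Eyepiece angular magnification (image at infinity): M_eye = D/f_e = 25/6 = 4.167.
Overall M = m_obj x M_eye = (-21.429)(4.167) = -89.29.
|M| = 89.29.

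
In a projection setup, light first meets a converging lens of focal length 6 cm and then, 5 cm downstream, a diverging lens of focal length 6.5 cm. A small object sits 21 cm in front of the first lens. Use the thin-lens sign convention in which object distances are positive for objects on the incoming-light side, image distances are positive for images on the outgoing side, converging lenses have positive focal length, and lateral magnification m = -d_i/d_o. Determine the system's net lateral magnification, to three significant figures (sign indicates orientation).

Lens 1: 1/d_i1 = 1/f_1 - 1/d_o1 = 1/6 - 1/21 = 0.11905 cm^-1, so d_i1 = 8.400 cm.
m_1 = -(8.400)/21 = -0.4000.
This image would form 8.400 cm past lens 1, i.e. 3.400 cm beyond lens 2, so it is a virtual object for lens 2: d_o2 = 5 - 8.400 = -3.400 cm.
Lens 2: 1/d_i2 = 1/f_2 - 1/d_o2 = 1/(-6.5) - 1/(-3.400) = 0.14027 cm^-1, so d_i2 = 7.129 cm.
m_2 = -(7.129)/(-3.400) = 2.0968.
Overall magnification: m = m_1 m_2 = -0.8387.

-0.839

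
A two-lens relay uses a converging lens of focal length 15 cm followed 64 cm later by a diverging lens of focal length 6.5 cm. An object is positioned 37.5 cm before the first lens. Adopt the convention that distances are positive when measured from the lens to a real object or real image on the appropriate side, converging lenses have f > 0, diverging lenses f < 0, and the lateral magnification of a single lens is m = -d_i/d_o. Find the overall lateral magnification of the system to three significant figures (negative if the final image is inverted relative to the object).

-0.0952

Applying the thin-lens equation to the first lens, 1/15 = 1/37.5 + 1/d_i1, which gives d_i1 = 25.000 cm.
Its lateral magnification is m_1 = -d_i1/d_o1 = -(25.000)/37.5 = -0.6667.
The intermediate image is 25.000 cm to the right of lens 1, so d_o2 = L - d_i1 = 64 - 25.000 = 39.000 cm.
Applying the thin-lens equation again with f_2 = -6.5 cm and d_o2 = 39.000 cm gives d_i2 = -5.571 cm.
m_2 = -(-5.571)/(39.000) = 0.1429.
The system's lateral magnification is m_1 m_2 = (-0.6667)(0.1429) = -0.0952.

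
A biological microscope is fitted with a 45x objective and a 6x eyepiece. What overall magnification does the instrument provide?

The overall magnification of a compound microscope is the product of the objective and eyepiece magnifications:
M = M_obj x M_eye = 45 x 6 = 270.

270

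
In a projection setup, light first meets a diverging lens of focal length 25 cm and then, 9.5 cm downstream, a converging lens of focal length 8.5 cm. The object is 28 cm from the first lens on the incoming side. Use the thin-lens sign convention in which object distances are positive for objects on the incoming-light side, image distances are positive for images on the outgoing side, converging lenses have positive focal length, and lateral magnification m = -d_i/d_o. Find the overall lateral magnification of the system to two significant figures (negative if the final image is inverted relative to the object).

Lens 1: 1/d_i1 = 1/f_1 - 1/d_o1 = 1/(-25) - 1/28 = -0.07571 cm^-1, so d_i1 = -13.208 cm.
m_1 = -(-13.208)/28 = 0.4717.
With d_i1 < 0 the first image is virtual and lies on the object side; the object distance for lens 2 is d_o2 = 9.5 - (-13.208) = 22.708 cm.
Lens 2: 1/d_i2 = 1/f_2 - 1/d_o2 = 1/8.5 - 1/(22.708) = 0.07361 cm^-1, so d_i2 = 13.585 cm.
m_2 = -(13.585)/(22.708) = -0.5983.
The system's lateral magnification is m_1 m_2 = (0.4717)(-0.5983) = -0.2822.

-0.28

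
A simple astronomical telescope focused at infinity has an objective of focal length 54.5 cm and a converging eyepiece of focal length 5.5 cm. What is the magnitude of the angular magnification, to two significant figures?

|M| = f_obj/|f_eye| = 54.5/5.5 = 9.909.

9.9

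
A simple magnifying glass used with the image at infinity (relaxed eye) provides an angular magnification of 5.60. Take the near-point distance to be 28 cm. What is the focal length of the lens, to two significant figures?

5.0 cm

For the image at infinity, M = D/f.
f = D/M = 28/5.6 = 5.000 cm.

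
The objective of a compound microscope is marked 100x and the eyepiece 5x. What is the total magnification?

500

The overall magnification of a compound microscope is the product of the objective and eyepiece magnifications:
M = M_obj x M_eye = 100 x 5 = 500.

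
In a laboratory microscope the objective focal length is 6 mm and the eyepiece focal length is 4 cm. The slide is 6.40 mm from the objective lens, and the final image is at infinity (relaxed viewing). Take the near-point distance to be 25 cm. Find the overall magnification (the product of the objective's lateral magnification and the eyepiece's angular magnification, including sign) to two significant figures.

-94

Convert to cm: f_obj = 6 mm = 0.6 cm; d_o = 6.40 mm = 0.64 cm.
Objective: 1/d_i = 1/f_obj - 1/d_o = 1/0.6 - 1/0.64 = 0.10417 cm^-1, so d_i = 9.600 cm.
m_obj = -d_i/d_o = -9.600/0.64 = -15.000.
Eyepiece angular magnification (image at infinity): M_eye = D/f_e = 25/4 = 6.250.
Overall M = m_obj x M_eye = (-15.000)(6.250) = -93.75.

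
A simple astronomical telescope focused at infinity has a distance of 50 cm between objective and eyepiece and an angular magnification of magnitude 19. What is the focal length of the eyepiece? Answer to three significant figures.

2.50 cm

In normal adjustment the tube length equals f_obj + f_eye and |M| = f_obj/f_eye.
So f_obj = 19 f_eye and 19 f_eye + f_eye = 50 cm, giving f_eye = 50/20 = 2.500 cm and f_obj = 47.500 cm.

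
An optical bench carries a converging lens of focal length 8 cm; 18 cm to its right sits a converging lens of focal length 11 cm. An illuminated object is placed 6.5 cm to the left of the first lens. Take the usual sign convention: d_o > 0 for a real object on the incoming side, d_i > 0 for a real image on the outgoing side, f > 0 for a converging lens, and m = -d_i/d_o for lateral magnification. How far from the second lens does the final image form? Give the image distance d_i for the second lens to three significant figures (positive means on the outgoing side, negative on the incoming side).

13.9 cm

Lens 1: 1/d_i1 = 1/f_1 - 1/d_o1 = 1/8 - 1/6.5 = -0.02885 cm^-1, so d_i1 = -34.667 cm.
With d_i1 < 0 the first image is virtual and lies on the object side; the object distance for lens 2 is d_o2 = 18 - (-34.667) = 52.667 cm.
Lens 2: 1/d_i2 = 1/f_2 - 1/d_o2 = 1/11 - 1/(52.667) = 0.07192 cm^-1, so d_i2 = 13.904 cm.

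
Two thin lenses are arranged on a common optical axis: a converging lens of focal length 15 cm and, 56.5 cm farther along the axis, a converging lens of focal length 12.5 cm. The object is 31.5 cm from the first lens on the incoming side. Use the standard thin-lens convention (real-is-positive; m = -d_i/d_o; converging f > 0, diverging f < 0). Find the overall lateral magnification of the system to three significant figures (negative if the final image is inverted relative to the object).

Applying the thin-lens equation to the first lens, 1/15 = 1/31.5 + 1/d_i1, which gives d_i1 = 28.636 cm.
Its lateral magnification is m_1 = -d_i1/d_o1 = -(28.636)/31.5 = -0.9091.
That image sits 27.864 cm in front of the second lens, so d_o2 = 27.864 cm.
Applying the thin-lens equation again with f_2 = 12.5 cm and d_o2 = 27.864 cm gives d_i2 = 22.670 cm.
m_2 = -(22.670)/(27.864) = -0.8136.
The system's lateral magnification is m_1 m_2 = (-0.9091)(-0.8136) = 0.7396.

0.740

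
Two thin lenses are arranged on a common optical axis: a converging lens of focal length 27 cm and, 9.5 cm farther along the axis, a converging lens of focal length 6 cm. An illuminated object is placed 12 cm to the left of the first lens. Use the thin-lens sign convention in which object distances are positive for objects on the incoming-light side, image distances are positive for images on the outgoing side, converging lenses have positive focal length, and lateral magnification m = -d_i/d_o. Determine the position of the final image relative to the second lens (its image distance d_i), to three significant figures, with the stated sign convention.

Lens 1: 1/d_i1 = 1/f_1 - 1/d_o1 = 1/27 - 1/12 = -0.04630 cm^-1, so d_i1 = -21.600 cm.
With d_i1 < 0 the first image is virtual and lies on the object side; the object distance for lens 2 is d_o2 = 9.5 - (-21.600) = 31.100 cm.
Lens 2: 1/d_i2 = 1/f_2 - 1/d_o2 = 1/6 - 1/(31.100) = 0.13451 cm^-1, so d_i2 = 7.434 cm.

7.43 cm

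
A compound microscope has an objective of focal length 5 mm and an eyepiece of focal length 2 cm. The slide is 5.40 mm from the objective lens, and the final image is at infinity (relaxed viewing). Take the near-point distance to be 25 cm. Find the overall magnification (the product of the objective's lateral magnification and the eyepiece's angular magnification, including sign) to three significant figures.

Convert to cm: f_obj = 5 mm = 0.5 cm; d_o = 5.40 mm = 0.54 cm.
Objective: 1/d_i = 1/f_obj - 1/d_o = 1/0.5 - 1/0.54 = 0.14815 cm^-1, so d_i = 6.750 cm.
m_obj = -d_i/d_o = -6.750/0.54 = -12.500.
Eyepiece angular magnification (image at infinity): M_eye = D/f_e = 25/2 = 12.500.
Overall M = m_obj x M_eye = (-12.500)(12.500) = -156.25.

-156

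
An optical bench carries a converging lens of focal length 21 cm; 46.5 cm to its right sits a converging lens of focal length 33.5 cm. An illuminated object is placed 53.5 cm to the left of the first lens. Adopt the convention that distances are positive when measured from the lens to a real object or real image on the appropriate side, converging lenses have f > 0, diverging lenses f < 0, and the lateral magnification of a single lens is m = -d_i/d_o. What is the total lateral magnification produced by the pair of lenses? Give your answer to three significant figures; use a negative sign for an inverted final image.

Lens 1: 1/d_i1 = 1/f_1 - 1/d_o1 = 1/21 - 1/53.5 = 0.02893 cm^-1, so d_i1 = 34.569 cm.
m_1 = -(34.569)/53.5 = -0.6462.
That image sits 11.931 cm in front of the second lens, so d_o2 = 11.931 cm.
Lens 2: 1/d_i2 = 1/f_2 - 1/d_o2 = 1/33.5 - 1/(11.931) = -0.05397 cm^-1, so d_i2 = -18.530 cm.
m_2 = -(-18.530)/(11.931) = 1.5531.
Overall magnification: m = m_1 m_2 = -1.0036.

-1.00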